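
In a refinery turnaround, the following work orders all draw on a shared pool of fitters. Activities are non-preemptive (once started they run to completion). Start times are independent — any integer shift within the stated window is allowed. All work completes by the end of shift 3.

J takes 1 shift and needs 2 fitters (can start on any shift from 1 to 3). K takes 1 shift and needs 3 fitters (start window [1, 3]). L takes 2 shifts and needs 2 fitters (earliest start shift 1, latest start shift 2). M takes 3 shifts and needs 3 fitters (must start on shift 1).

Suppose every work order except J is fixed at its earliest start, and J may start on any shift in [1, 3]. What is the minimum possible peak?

8

J@1: s1:10  s2:5  s3:3 → peak 10
J@2: s1:8  s2:7  s3:3 → peak 8
J@3: s1:8  s2:5  s3:5 → peak 8
Best is J@2, peak 8.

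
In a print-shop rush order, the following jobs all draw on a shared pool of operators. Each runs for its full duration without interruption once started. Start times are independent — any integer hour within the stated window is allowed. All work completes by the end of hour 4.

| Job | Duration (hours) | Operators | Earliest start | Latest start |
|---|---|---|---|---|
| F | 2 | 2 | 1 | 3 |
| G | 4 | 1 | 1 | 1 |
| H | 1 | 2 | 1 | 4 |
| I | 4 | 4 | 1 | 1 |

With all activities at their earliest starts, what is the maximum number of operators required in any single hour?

Early-start schedule: F@1, G@1, H@1, I@1.
Load per hour: hour 1: 9, hour 2: 7, hour 3: 5, hour 4: 5.
Peak is 9.

9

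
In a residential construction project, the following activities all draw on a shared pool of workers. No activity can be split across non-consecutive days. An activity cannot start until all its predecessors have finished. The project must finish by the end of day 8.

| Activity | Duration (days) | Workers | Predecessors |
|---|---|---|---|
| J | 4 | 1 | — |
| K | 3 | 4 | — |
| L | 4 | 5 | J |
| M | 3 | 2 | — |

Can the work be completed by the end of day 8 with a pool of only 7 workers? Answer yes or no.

Schedule J@1, K@1, L@5, M@1: d1:7  d2:7  d3:7  d4:1  d5:5  d6:5  d7:5  d8:5 — peak 7 ≤ 7.

yes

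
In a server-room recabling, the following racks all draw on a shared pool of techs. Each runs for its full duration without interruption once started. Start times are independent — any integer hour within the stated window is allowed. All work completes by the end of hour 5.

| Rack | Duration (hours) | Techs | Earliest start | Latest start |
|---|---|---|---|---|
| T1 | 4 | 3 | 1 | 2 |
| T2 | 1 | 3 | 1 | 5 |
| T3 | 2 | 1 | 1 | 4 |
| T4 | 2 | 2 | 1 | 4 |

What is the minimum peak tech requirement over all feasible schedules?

Early-start (T1@1, T2@1, T3@1, T4@1) gives peak 9: h1:9  h2:6  h3:3  h4:3  h5:0.
Shift T2→5, T4→3.
Schedule T1@1, T2@5, T3@1, T4@3: h1:4  h2:4  h3:5  h4:5  h5:3 — peak 5.
Total tech-hours = 21 over 5 hours ⇒ peak ≥ ⌈21/5⌉ = 5, so 5 is optimal.

5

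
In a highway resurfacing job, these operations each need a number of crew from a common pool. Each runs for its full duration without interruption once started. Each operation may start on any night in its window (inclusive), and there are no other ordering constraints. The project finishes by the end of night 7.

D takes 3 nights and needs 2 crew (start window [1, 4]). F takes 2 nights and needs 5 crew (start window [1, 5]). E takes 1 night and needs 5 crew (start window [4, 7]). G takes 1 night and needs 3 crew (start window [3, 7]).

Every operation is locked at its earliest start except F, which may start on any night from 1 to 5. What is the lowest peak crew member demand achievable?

5

F@1: n1:7  n2:7  n3:5  n4:5  n5:0  n6:0  n7:0 → peak 7
F@2: n1:2  n2:7  n3:10  n4:5  n5:0  n6:0  n7:0 → peak 10
F@3: n1:2  n2:2  n3:10  n4:10  n5:0  n6:0  n7:0 → peak 10
F@4: n1:2  n2:2  n3:5  n4:10  n5:5  n6:0  n7:0 → peak 10
F@5: n1:2  n2:2  n3:5  n4:5  n5:5  n6:5  n7:0 → peak 5
Best is F@5, peak 5.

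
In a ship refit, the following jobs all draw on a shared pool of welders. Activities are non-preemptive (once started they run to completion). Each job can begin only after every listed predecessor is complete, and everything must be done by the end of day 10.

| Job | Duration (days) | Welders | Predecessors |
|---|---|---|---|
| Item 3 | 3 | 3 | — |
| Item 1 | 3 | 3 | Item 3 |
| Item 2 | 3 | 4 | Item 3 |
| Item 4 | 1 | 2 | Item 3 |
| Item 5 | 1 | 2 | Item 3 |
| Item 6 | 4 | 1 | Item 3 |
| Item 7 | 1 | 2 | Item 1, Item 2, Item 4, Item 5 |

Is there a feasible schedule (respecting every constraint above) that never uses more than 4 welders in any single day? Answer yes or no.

The minimum achievable peak is 5; 4 < 5, so no feasible schedule stays within the cap.

no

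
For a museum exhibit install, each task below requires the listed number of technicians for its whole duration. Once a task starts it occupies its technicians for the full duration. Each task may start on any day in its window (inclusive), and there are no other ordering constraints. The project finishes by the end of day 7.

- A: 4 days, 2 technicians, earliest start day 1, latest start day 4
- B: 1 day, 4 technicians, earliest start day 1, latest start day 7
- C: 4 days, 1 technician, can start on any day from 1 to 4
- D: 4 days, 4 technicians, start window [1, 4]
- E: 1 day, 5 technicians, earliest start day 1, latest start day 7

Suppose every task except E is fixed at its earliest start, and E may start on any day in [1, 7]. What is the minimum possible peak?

11

E@1: d1:16  d2:7  d3:7  d4:7  d5:0  d6:0  d7:0 → peak 16
E@2: d1:11  d2:12  d3:7  d4:7  d5:0  d6:0  d7:0 → peak 12
E@3: d1:11  d2:7  d3:12  d4:7  d5:0  d6:0  d7:0 → peak 12
E@4: d1:11  d2:7  d3:7  d4:12  d5:0  d6:0  d7:0 → peak 12
E@5: d1:11  d2:7  d3:7  d4:7  d5:5  d6:0  d7:0 → peak 11
E@6: d1:11  d2:7  d3:7  d4:7  d5:0  d6:5  d7:0 → peak 11
E@7: d1:11  d2:7  d3:7  d4:7  d5:0  d6:0  d7:5 → peak 11
Best is E@5, peak 11.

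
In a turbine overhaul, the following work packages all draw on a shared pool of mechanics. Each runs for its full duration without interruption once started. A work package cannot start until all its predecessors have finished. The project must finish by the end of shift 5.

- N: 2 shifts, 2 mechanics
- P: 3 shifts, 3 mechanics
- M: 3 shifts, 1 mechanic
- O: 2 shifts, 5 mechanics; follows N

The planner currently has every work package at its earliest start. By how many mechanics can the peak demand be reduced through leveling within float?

3

Early-start peak: s1:6  s2:6  s3:9  s4:5  s5:0 ⇒ 9.
Leveled (N@1, P@1, M@1, O@4): s1:6  s2:6  s3:4  s4:5  s5:5 ⇒ 6.
Reduction 9 − 6 = 3.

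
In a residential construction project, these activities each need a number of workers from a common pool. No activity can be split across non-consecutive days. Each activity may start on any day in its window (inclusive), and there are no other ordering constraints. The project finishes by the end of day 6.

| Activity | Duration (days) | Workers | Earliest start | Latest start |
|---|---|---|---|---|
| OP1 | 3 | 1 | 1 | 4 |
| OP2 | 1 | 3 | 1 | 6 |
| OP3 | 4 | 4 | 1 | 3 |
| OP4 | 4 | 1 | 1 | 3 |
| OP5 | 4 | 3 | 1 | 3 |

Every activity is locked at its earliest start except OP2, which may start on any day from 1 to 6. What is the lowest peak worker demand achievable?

9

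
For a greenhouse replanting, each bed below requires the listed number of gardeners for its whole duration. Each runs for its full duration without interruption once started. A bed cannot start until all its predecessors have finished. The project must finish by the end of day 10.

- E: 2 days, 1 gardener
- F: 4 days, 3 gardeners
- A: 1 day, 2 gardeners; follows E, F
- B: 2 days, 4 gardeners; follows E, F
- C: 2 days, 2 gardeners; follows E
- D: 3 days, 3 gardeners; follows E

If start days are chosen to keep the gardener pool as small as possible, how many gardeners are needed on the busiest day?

5

Early-start (E@1, F@1, A@5, B@5, C@3, D@3) gives peak 9: d1:4  d2:4  d3:8  d4:8  d5:9  d6:4  d7:0  d8:0  d9:0  d10:0.
Shift B→6, D→8.
Schedule E@1, F@1, A@5, B@6, C@3, D@8: d1:4  d2:4  d3:5  d4:5  d5:2  d6:4  d7:4  d8:3  d9:3  d10:3 — peak 5.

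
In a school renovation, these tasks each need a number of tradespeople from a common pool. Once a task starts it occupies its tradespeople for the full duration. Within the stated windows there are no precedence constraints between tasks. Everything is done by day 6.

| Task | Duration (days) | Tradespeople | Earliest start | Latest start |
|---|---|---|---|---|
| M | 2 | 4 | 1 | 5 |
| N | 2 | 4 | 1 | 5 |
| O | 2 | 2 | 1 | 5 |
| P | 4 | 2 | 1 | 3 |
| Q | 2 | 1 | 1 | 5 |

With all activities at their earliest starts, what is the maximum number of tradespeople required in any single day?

13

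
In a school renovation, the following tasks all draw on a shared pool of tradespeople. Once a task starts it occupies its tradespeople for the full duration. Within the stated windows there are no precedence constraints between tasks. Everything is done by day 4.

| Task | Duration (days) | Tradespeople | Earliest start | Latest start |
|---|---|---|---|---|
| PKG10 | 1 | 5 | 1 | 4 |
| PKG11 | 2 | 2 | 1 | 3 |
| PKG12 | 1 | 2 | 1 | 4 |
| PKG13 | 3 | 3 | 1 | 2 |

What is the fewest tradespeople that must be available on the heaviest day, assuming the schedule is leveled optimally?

5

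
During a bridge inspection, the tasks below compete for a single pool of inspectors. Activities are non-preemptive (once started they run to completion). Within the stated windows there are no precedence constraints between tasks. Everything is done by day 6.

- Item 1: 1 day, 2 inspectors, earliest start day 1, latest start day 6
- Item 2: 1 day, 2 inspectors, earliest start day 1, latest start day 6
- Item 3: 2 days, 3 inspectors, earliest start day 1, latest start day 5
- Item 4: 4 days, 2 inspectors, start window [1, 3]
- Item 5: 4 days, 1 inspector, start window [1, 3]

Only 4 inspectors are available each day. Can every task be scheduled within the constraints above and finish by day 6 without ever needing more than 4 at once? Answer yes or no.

Schedule Item 1@1, Item 2@2, Item 3@5, Item 4@1, Item 5@3: d1:4  d2:4  d3:3  d4:3  d5:4  d6:4 — peak 4 ≤ 4.

yes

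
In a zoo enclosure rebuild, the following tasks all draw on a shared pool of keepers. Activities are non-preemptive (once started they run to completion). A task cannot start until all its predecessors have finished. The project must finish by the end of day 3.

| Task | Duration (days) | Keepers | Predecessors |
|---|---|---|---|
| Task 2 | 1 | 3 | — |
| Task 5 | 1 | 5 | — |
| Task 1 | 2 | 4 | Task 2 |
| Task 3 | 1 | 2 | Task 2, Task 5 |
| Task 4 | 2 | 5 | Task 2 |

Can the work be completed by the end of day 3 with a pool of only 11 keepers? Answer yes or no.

Schedule Task 2@1, Task 5@1, Task 1@2, Task 3@2, Task 4@2: d1:8  d2:11  d3:9 — peak 11 ≤ 11.

yes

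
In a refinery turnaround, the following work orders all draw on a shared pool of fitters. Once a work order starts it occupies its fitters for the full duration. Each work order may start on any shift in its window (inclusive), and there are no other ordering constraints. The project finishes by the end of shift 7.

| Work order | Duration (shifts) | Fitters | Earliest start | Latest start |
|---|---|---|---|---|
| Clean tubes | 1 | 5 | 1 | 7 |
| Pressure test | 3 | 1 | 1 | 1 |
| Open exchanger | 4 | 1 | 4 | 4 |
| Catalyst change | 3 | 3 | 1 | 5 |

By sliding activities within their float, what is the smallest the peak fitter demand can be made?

6

Early-start (Clean tubes@1, Pressure test@1, Open exchanger@4, Catalyst change@1) gives peak 9: s1:9  s2:4  s3:4  s4:1  s5:1  s6:1  s7:1.
Shift Catalyst change→2.
Schedule Clean tubes@1, Pressure test@1, Open exchanger@4, Catalyst change@2: s1:6  s2:4  s3:4  s4:4  s5:1  s6:1  s7:1 — peak 6.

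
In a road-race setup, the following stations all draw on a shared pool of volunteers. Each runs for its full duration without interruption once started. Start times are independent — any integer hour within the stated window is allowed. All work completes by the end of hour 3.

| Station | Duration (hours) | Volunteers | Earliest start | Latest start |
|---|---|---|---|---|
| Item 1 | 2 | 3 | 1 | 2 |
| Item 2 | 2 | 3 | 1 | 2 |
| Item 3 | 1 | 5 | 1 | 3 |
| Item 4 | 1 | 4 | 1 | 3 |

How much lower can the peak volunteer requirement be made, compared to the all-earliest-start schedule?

7

Early-start peak: h1:15  h2:6  h3:0 ⇒ 15.
Leveled (Item 1@1, Item 2@2, Item 3@1, Item 4@3): h1:8  h2:6  h3:7 ⇒ 8.
Reduction 15 − 8 = 7.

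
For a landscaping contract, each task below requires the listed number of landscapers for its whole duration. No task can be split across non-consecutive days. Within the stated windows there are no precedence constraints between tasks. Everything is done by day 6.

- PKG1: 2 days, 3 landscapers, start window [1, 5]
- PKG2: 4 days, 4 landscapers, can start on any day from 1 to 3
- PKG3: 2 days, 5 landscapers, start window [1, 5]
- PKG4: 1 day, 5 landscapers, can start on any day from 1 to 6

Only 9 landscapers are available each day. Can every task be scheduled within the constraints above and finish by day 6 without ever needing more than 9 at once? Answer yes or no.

yes

Schedule PKG1@1, PKG2@1, PKG3@3, PKG4@5: d1:7  d2:7  d3:9  d4:9  d5:5  d6:0 — peak 9 ≤ 9.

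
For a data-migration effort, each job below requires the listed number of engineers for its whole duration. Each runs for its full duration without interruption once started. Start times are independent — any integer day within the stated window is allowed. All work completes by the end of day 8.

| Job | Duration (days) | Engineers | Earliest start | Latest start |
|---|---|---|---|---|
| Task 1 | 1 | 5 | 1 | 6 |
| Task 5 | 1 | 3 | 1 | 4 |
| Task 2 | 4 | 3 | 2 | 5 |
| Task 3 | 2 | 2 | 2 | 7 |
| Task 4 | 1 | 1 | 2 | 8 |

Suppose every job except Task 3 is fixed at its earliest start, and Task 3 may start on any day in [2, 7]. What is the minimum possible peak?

8

Task 3@2: d1:8  d2:6  d3:5  d4:3  d5:3  d6:0  d7:0  d8:0 → peak 8
Task 3@3: d1:8  d2:4  d3:5  d4:5  d5:3  d6:0  d7:0  d8:0 → peak 8
Task 3@4: d1:8  d2:4  d3:3  d4:5  d5:5  d6:0  d7:0  d8:0 → peak 8
Task 3@5: d1:8  d2:4  d3:3  d4:3  d5:5  d6:2  d7:0  d8:0 → peak 8
Task 3@6: d1:8  d2:4  d3:3  d4:3  d5:3  d6:2  d7:2  d8:0 → peak 8
Task 3@7: d1:8  d2:4  d3:3  d4:3  d5:3  d6:0  d7:2  d8:2 → peak 8
Best is Task 3@2, peak 8.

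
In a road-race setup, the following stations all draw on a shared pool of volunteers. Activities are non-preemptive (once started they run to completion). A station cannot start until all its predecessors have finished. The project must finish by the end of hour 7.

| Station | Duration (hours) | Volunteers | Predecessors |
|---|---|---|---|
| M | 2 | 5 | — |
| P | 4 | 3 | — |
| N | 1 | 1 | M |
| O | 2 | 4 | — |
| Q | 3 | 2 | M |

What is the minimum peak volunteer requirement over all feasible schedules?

7

Early-start (M@1, P@1, N@3, O@1, Q@3) gives peak 12: h1:12  h2:12  h3:6  h4:5  h5:2  h6:0  h7:0.
Shift P→3, O→6.
Schedule M@1, P@3, N@3, O@6, Q@3: h1:5  h2:5  h3:6  h4:5  h5:5  h6:7  h7:4 — peak 7.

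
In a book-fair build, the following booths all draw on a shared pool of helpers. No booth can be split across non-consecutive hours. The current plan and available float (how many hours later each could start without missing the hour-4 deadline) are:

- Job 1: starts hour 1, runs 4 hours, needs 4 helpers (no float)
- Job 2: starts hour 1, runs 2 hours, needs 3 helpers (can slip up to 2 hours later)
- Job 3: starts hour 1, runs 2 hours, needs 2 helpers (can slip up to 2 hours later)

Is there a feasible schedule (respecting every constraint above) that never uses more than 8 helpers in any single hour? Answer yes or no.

yes

Schedule Job 1@1, Job 2@1, Job 3@3: h1:7  h2:7  h3:6  h4:6 — peak 7 ≤ 8.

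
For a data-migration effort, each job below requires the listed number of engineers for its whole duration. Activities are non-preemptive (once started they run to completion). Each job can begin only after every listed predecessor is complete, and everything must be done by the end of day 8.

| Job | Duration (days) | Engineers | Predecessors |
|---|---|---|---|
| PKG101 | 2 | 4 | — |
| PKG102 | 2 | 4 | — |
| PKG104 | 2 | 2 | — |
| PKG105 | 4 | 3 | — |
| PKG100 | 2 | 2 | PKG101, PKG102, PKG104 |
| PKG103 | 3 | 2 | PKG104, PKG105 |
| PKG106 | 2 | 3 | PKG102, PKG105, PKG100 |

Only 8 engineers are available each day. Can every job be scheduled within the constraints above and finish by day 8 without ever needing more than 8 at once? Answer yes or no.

no

The minimum achievable peak is 9; 8 < 9, so no feasible schedule stays within the cap.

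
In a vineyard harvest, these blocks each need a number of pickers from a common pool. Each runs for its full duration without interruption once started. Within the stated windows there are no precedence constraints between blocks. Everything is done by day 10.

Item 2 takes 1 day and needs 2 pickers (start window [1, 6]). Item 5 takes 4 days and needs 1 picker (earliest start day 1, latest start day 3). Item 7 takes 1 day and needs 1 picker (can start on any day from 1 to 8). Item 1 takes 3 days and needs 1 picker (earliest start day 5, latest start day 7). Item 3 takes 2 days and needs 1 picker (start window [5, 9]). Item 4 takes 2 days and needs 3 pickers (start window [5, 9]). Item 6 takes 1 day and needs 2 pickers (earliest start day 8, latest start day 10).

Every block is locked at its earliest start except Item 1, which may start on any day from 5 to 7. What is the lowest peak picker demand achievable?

Item 1@5: d1:4  d2:1  d3:1  d4:1  d5:5  d6:5  d7:1  d8:2  d9:0  d10:0 → peak 5
Item 1@6: d1:4  d2:1  d3:1  d4:1  d5:4  d6:5  d7:1  d8:3  d9:0  d10:0 → peak 5
Item 1@7: d1:4  d2:1  d3:1  d4:1  d5:4  d6:4  d7:1  d8:3  d9:1  d10:0 → peak 4
Best is Item 1@7, peak 4.

4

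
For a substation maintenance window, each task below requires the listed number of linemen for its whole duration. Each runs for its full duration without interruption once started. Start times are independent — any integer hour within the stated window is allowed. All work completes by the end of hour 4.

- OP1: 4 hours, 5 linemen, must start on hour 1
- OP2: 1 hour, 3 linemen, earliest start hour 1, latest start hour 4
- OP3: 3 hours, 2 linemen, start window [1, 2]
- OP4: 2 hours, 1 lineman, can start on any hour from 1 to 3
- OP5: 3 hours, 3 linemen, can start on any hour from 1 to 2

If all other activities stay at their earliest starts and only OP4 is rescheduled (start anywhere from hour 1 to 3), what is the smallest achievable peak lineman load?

OP4@1: h1:14  h2:11  h3:10  h4:5 → peak 14
OP4@2: h1:13  h2:11  h3:11  h4:5 → peak 13
OP4@3: h1:13  h2:10  h3:11  h4:6 → peak 13
Best is OP4@2, peak 13.

13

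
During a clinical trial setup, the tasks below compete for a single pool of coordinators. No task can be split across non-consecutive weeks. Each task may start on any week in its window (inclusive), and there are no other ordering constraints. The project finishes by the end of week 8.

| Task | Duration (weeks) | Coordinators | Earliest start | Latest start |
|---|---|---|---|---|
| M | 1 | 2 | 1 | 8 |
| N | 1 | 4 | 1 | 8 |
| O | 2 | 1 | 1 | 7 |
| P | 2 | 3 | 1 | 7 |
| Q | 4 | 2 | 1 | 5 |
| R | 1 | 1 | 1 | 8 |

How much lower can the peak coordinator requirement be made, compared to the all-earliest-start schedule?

Early-start peak: w1:13  w2:6  w3:2  w4:2  w5:0  w6:0  w7:0  w8:0 ⇒ 13.
Leveled (M@1, N@2, O@3, P@3, Q@5, R@1): w1:3  w2:4  w3:4  w4:4  w5:2  w6:2  w7:2  w8:2 ⇒ 4.
Reduction 13 − 4 = 9.

9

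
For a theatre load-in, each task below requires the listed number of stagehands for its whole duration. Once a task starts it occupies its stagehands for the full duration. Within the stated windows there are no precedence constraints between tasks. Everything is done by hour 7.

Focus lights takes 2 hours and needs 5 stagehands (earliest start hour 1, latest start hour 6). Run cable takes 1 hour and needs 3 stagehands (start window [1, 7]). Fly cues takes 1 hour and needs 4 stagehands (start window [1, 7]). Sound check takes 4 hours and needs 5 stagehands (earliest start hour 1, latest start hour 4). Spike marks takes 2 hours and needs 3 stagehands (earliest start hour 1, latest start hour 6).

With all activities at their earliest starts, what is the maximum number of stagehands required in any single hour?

Early-start schedule: Focus lights@1, Run cable@1, Fly cues@1, Sound check@1, Spike marks@1.
Load per hour: hour 1: 20, hour 2: 13, hour 3: 5, hour 4: 5, hour 5: 0, hour 6: 0, hour 7: 0.
Peak is 20.

20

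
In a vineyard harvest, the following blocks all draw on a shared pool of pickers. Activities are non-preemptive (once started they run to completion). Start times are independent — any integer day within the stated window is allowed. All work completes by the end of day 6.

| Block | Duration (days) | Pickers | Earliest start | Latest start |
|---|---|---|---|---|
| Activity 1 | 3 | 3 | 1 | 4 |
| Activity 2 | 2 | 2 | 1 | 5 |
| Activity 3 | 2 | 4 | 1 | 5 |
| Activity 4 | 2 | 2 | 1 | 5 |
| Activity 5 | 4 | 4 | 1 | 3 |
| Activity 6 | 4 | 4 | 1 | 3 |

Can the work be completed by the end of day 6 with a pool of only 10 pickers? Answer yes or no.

no

The minimum achievable peak is 11; 10 < 11, so no feasible schedule stays within the cap.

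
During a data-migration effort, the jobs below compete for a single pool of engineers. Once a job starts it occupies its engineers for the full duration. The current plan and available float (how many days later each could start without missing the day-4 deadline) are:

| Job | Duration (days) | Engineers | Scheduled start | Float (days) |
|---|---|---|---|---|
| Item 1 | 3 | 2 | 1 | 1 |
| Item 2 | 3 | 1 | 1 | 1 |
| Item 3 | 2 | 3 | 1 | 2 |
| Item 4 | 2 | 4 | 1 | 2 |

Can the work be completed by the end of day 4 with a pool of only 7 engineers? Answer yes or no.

yes

Schedule Item 1@1, Item 2@1, Item 3@1, Item 4@3: d1:6  d2:6  d3:7  d4:4 — peak 7 ≤ 7.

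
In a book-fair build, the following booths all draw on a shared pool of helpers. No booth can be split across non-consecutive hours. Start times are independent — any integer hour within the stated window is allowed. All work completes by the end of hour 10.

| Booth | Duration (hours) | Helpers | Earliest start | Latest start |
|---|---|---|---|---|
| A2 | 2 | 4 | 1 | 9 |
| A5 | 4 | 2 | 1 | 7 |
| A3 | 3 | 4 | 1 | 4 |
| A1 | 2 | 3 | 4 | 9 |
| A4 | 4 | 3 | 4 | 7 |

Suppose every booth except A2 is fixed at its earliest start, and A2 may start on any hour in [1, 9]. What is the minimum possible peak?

8

A2@1: h1:10  h2:10  h3:6  h4:8  h5:6  h6:3  h7:3  h8:0  h9:0  h10:0 → peak 10
A2@2: h1:6  h2:10  h3:10  h4:8  h5:6  h6:3  h7:3  h8:0  h9:0  h10:0 → peak 10
A2@3: h1:6  h2:6  h3:10  h4:12  h5:6  h6:3  h7:3  h8:0  h9:0  h10:0 → peak 12
A2@4: h1:6  h2:6  h3:6  h4:12  h5:10  h6:3  h7:3  h8:0  h9:0  h10:0 → peak 12
A2@5: h1:6  h2:6  h3:6  h4:8  h5:10  h6:7  h7:3  h8:0  h9:0  h10:0 → peak 10
A2@6: h1:6  h2:6  h3:6  h4:8  h5:6  h6:7  h7:7  h8:0  h9:0  h10:0 → peak 8
A2@7: h1:6  h2:6  h3:6  h4:8  h5:6  h6:3  h7:7  h8:4  h9:0  h10:0 → peak 8
A2@8: h1:6  h2:6  h3:6  h4:8  h5:6  h6:3  h7:3  h8:4  h9:4  h10:0 → peak 8
A2@9: h1:6  h2:6  h3:6  h4:8  h5:6  h6:3  h7:3  h8:0  h9:4  h10:4 → peak 8
Best is A2@6, peak 8.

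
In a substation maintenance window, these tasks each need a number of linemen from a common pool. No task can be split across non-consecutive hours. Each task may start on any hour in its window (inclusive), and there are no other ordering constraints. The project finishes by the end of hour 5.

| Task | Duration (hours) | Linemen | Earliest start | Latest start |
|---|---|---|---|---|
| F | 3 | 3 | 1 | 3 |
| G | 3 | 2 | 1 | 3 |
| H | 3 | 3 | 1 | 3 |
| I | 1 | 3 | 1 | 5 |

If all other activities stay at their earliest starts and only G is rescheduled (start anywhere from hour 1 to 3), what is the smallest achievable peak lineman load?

9

G@1: h1:11  h2:8  h3:8  h4:0  h5:0 → peak 11
G@2: h1:9  h2:8  h3:8  h4:2  h5:0 → peak 9
G@3: h1:9  h2:6  h3:8  h4:2  h5:2 → peak 9
Best is G@2, peak 9.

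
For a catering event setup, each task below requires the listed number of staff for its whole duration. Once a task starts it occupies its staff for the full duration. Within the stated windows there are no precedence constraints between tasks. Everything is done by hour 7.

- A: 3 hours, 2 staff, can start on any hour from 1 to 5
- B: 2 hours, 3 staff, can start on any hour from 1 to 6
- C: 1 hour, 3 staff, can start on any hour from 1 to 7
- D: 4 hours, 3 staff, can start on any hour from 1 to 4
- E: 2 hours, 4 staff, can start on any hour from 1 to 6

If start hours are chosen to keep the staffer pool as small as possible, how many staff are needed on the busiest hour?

6

Early-start (A@1, B@1, C@1, D@1, E@1) gives peak 15: h1:15  h2:12  h3:5  h4:3  h5:0  h6:0  h7:0.
Shift B→3, C→5, D→4.
Schedule A@1, B@3, C@5, D@4, E@1: h1:6  h2:6  h3:5  h4:6  h5:6  h6:3  h7:3 — peak 6.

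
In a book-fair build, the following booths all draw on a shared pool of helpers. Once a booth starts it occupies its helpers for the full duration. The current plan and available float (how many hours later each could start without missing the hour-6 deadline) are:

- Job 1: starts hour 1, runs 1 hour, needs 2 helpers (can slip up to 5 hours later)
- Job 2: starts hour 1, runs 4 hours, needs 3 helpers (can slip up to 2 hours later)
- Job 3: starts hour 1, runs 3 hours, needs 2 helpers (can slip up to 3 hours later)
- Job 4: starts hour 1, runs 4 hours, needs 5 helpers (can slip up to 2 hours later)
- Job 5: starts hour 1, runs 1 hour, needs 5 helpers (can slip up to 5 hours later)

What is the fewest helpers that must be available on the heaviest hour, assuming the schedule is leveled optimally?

Early-start (Job 1@1, Job 2@1, Job 3@1, Job 4@1, Job 5@1) gives peak 17: h1:17  h2:10  h3:10  h4:8  h5:0  h6:0.
Shift Job 4→2, Job 5→5.
Schedule Job 1@1, Job 2@1, Job 3@1, Job 4@2, Job 5@5: h1:7  h2:10  h3:10  h4:8  h5:10  h6:0 — peak 10.

10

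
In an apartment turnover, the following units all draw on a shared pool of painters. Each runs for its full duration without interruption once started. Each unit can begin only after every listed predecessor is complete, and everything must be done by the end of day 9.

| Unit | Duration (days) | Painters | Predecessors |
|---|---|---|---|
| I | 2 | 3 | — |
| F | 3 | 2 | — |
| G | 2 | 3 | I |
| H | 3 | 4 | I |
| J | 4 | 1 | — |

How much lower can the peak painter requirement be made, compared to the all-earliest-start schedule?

5

Early-start peak: d1:6  d2:6  d3:10  d4:8  d5:4  d6:0  d7:0  d8:0  d9:0 ⇒ 10.
Leveled (I@1, F@1, G@3, H@5, J@4): d1:5  d2:5  d3:5  d4:4  d5:5  d6:5  d7:5  d8:0  d9:0 ⇒ 5.
Reduction 10 − 5 = 5.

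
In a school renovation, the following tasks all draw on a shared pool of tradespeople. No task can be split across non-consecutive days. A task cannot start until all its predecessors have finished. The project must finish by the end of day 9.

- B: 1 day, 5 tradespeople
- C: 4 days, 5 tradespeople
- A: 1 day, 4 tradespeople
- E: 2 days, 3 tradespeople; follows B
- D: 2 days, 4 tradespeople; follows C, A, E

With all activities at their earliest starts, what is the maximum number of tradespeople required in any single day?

Early-start schedule: B@1, C@1, A@1, E@2, D@5.
Load per day: day 1: 14, day 2: 8, day 3: 8, day 4: 5, day 5: 4, day 6: 4, day 7: 0, day 8: 0, day 9: 0.
Peak is 14.

14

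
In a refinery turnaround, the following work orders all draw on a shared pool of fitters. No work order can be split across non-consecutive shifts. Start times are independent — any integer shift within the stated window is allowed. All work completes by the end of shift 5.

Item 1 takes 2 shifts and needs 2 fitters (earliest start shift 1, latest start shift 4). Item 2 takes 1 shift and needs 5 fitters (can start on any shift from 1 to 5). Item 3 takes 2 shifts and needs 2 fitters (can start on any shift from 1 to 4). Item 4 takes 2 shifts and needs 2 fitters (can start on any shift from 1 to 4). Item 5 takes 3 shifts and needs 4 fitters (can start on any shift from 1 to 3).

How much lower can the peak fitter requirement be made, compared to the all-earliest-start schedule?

8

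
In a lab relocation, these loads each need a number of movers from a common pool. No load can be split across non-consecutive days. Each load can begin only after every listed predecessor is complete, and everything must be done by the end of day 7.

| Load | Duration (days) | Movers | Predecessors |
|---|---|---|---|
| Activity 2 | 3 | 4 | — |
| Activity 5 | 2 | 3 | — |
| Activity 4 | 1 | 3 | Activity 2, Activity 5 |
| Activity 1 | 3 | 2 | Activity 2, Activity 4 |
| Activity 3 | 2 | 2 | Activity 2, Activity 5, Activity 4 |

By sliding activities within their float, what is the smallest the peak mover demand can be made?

7

Schedule Activity 2@1, Activity 5@1, Activity 4@4, Activity 1@5, Activity 3@5: d1:7  d2:7  d3:4  d4:3  d5:4  d6:4  d7:2 — peak 7.
No arrangement of the 4 feasible schedules does better.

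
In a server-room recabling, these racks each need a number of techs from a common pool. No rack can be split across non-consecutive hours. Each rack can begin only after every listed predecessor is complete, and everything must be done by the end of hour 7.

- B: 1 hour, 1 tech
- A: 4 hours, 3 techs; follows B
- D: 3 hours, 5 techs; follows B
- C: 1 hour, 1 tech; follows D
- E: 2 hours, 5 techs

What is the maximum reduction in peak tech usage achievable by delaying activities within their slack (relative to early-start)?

5

Early-start peak: h1:6  h2:13  h3:8  h4:8  h5:4  h6:0  h7:0 ⇒ 13.
Leveled (B@1, A@2, D@2, C@5, E@6): h1:1  h2:8  h3:8  h4:8  h5:4  h6:5  h7:5 ⇒ 8.
Reduction 13 − 8 = 5.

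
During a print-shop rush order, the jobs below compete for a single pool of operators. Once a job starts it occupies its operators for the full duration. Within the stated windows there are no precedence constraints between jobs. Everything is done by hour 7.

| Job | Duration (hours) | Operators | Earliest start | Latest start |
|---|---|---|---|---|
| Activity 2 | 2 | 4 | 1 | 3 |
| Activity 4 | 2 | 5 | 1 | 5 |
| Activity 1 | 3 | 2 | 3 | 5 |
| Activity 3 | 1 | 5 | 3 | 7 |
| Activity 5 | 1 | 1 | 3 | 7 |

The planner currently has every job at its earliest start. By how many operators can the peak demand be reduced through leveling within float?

3

Early-start peak: h1:9  h2:9  h3:8  h4:2  h5:2  h6:0  h7:0 ⇒ 9.
Leveled (Activity 2@3, Activity 4@1, Activity 1@3, Activity 3@6, Activity 5@5): h1:5  h2:5  h3:6  h4:6  h5:3  h6:5  h7:0 ⇒ 6.
Reduction 9 − 6 = 3.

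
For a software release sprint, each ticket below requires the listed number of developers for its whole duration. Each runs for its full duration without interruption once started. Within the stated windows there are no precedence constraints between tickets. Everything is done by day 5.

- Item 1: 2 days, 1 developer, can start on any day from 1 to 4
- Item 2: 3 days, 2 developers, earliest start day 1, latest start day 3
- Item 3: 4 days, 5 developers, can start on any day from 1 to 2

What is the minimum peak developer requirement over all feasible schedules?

Early-start (Item 1@1, Item 2@1, Item 3@1) gives peak 8: d1:8  d2:8  d3:7  d4:5  d5:0.
Shift Item 2→3.
Schedule Item 1@1, Item 2@3, Item 3@1: d1:6  d2:6  d3:7  d4:7  d5:2 — peak 7.
No arrangement of the 24 feasible schedules does better.

7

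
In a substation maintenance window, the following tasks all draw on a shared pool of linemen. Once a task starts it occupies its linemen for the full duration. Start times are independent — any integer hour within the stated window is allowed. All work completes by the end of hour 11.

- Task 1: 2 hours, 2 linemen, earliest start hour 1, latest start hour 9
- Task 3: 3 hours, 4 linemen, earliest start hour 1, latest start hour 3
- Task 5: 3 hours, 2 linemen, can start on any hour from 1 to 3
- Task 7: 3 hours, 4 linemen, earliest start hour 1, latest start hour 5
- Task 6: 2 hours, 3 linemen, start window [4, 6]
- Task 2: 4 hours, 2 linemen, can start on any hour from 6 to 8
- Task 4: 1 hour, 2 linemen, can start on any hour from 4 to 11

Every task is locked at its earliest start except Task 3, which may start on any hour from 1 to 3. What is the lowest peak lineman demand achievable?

Task 3@1: h1:12  h2:12  h3:10  h4:5  h5:3  h6:2  h7:2  h8:2  h9:2  h10:0  h11:0 → peak 12
Task 3@2: h1:8  h2:12  h3:10  h4:9  h5:3  h6:2  h7:2  h8:2  h9:2  h10:0  h11:0 → peak 12
Task 3@3: h1:8  h2:8  h3:10  h4:9  h5:7  h6:2  h7:2  h8:2  h9:2  h10:0  h11:0 → peak 10
Best is Task 3@3, peak 10.

10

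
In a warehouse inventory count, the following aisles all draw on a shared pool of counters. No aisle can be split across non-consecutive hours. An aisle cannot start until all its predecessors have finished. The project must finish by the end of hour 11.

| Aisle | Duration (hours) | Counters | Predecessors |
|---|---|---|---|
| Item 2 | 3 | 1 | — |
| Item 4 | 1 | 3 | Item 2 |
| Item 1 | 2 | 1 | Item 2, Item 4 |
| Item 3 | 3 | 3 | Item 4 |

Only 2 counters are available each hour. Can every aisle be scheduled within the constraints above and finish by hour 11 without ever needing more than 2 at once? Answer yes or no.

no

The minimum achievable peak is 3; 2 < 3, so no feasible schedule stays within the cap.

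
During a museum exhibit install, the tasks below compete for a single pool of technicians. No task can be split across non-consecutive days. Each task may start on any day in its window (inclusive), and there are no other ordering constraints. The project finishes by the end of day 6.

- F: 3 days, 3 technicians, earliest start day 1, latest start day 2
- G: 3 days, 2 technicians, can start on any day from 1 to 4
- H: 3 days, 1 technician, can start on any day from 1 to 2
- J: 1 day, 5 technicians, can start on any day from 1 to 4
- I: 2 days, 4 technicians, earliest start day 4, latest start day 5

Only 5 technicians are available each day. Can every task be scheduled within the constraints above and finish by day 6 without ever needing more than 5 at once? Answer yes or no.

Total technician-days = 31; over 6 days the average is 31/6 > 5, so some day must exceed 5.

no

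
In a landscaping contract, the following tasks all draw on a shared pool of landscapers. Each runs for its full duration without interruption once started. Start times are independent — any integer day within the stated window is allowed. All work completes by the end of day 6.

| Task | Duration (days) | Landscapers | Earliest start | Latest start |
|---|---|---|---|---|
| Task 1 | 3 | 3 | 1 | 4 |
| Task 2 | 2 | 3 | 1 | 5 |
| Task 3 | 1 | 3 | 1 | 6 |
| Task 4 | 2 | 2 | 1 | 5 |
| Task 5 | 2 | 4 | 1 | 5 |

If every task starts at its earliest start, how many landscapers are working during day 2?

12

At early start, day 2 has: Task 1, Task 2, Task 4, Task 5.
Demand: 3 + 3 + 2 + 4 = 12.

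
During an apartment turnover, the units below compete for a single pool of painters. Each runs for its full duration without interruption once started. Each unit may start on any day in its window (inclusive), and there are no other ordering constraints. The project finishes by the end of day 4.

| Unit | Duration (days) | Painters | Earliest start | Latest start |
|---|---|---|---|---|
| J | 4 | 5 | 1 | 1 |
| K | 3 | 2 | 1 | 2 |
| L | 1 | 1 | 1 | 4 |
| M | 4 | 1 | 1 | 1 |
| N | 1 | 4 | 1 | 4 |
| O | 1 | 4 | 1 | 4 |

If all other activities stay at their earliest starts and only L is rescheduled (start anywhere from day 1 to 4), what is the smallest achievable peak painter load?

16

L@1: d1:17  d2:8  d3:8  d4:6 → peak 17
L@2: d1:16  d2:9  d3:8  d4:6 → peak 16
L@3: d1:16  d2:8  d3:9  d4:6 → peak 16
L@4: d1:16  d2:8  d3:8  d4:7 → peak 16
Best is L@2, peak 16.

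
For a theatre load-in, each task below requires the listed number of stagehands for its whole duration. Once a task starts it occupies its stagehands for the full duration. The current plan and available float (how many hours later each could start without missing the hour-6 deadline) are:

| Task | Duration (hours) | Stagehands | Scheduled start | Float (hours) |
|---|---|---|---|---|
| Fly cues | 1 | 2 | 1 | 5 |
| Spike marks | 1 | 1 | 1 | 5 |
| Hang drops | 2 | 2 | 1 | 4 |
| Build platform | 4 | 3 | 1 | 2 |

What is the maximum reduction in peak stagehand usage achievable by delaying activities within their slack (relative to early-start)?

Early-start peak: h1:8  h2:5  h3:3  h4:3  h5:0  h6:0 ⇒ 8.
Leveled (Fly cues@1, Spike marks@2, Hang drops@1, Build platform@3): h1:4  h2:3  h3:3  h4:3  h5:3  h6:3 ⇒ 4.
Reduction 8 − 4 = 4.

4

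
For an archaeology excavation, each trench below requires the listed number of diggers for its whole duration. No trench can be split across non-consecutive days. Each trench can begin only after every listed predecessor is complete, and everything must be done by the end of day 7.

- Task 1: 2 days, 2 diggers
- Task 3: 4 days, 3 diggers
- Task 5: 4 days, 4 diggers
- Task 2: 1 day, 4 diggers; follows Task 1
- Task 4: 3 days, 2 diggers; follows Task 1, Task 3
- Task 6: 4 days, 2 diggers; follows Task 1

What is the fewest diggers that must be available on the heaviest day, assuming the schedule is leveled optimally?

Early-start (Task 1@1, Task 3@1, Task 5@1, Task 2@3, Task 4@5, Task 6@3) gives peak 13: d1:9  d2:9  d3:13  d4:9  d5:4  d6:4  d7:2.
Shift Task 2→5.
Schedule Task 1@1, Task 3@1, Task 5@1, Task 2@5, Task 4@5, Task 6@3: d1:9  d2:9  d3:9  d4:9  d5:8  d6:4  d7:2 — peak 9.

9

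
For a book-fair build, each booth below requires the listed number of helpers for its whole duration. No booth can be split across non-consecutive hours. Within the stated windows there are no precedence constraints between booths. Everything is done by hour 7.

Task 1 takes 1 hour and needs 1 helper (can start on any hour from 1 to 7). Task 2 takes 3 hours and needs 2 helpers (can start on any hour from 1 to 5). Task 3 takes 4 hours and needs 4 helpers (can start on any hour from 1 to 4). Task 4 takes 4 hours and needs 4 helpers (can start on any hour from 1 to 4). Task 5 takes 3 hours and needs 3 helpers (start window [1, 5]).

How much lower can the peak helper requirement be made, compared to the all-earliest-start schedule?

Early-start peak: h1:14  h2:13  h3:13  h4:8  h5:0  h6:0  h7:0 ⇒ 14.
Leveled (Task 1@1, Task 2@1, Task 3@1, Task 4@4, Task 5@5): h1:7  h2:6  h3:6  h4:8  h5:7  h6:7  h7:7 ⇒ 8.
Reduction 14 − 8 = 6.

6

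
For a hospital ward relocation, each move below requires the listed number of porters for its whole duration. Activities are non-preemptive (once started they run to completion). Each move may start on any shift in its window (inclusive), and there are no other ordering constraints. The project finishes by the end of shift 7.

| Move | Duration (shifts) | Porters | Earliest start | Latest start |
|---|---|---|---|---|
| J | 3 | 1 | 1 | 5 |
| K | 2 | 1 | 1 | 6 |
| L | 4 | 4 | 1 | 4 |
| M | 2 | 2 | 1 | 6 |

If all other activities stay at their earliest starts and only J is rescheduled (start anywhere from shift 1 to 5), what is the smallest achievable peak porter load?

7

J@1: s1:8  s2:8  s3:5  s4:4  s5:0  s6:0  s7:0 → peak 8
J@2: s1:7  s2:8  s3:5  s4:5  s5:0  s6:0  s7:0 → peak 8
J@3: s1:7  s2:7  s3:5  s4:5  s5:1  s6:0  s7:0 → peak 7
J@4: s1:7  s2:7  s3:4  s4:5  s5:1  s6:1  s7:0 → peak 7
J@5: s1:7  s2:7  s3:4  s4:4  s5:1  s6:1  s7:1 → peak 7
Best is J@3, peak 7.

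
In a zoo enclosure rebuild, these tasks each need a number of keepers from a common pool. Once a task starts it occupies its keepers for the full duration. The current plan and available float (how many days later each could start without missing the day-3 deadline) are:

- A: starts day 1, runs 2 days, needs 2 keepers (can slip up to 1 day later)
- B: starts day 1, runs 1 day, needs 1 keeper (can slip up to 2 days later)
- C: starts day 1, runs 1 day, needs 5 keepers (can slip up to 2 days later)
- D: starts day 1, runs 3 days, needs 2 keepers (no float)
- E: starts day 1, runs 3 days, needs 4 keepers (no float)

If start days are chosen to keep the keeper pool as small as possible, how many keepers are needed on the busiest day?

Early-start (A@1, B@1, C@1, D@1, E@1) gives peak 14: d1:14  d2:8  d3:6.
Shift C→3.
Schedule A@1, B@1, C@3, D@1, E@1: d1:9  d2:8  d3:11 — peak 11.
No arrangement of the 18 feasible schedules does better.

11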